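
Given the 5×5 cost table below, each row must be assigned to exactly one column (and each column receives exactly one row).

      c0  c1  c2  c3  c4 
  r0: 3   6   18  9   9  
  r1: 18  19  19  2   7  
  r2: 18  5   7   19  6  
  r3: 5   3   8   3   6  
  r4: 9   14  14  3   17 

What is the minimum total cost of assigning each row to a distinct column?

Minimum assignment cost: 23

optimal assignment: row0→col0 (cost 3), row1→col4 (cost 7), row2→col2 (cost 7), row3→col1 (cost 3), row4→col3 (cost 3)
total = 3 + 7 + 7 + 3 + 3 = 23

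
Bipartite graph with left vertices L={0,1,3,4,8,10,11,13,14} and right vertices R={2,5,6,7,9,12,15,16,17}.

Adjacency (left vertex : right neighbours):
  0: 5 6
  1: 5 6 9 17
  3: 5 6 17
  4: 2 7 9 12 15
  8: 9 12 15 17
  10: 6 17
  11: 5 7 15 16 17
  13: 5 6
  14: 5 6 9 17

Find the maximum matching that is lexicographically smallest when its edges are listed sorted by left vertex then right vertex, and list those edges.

|M| = 7 (so the lex-smallest maximum matching has 7 edges)
process left vertices in ascending order; for each, take the smallest-labelled available neighbour that still permits 7 edges overall, or leave it unmatched if none does
lex-smallest matching: {0-5, 1-6, 3-17, 4-2, 8-12, 11-7, 14-9}

Lex-smallest maximum matching: {(0,5), (1,6), (3,17), (4,2), (8,12), (11,7), (14,9)}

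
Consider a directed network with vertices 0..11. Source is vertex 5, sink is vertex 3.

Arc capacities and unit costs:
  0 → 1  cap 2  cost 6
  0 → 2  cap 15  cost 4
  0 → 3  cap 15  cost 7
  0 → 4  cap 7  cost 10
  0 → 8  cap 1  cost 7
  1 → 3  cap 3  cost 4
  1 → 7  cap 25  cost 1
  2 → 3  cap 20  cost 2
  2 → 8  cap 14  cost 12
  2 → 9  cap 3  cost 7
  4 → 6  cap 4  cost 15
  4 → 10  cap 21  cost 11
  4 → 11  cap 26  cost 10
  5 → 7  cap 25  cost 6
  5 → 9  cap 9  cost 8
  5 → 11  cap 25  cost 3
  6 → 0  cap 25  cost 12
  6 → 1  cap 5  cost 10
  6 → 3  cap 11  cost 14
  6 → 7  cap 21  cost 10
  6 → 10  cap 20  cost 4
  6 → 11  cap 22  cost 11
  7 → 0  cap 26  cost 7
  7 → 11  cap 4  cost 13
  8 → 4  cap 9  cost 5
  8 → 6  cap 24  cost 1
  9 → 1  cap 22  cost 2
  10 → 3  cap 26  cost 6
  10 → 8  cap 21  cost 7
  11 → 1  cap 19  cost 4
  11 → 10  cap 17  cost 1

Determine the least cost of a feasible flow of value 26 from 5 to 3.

shortest-cost path #1: 5→11→10→3 push 17 @ unit cost 10 (adds 170)
shortest-cost path #2: 5→11→1→3 push 3 @ unit cost 11 (adds 33)
shortest-cost path #3: 5→7→0→2→3 push 6 @ unit cost 19 (adds 114)
total cost = 317

Minimum cost for 26 units: 317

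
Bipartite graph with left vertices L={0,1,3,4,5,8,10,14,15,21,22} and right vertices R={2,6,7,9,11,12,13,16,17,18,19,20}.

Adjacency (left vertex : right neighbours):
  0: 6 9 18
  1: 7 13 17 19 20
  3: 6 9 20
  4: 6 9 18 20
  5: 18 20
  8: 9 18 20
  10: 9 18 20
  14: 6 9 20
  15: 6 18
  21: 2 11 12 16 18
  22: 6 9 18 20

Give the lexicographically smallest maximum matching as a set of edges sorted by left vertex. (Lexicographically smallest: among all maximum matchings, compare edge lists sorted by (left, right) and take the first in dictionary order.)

Lex-smallest maximum matching: {(0,6), (1,7), (3,9), (4,18), (5,20), (21,2)}

|M| = 6 (so the lex-smallest maximum matching has 6 edges)
process left vertices in ascending order; for each, take the smallest-labelled available neighbour that still permits 6 edges overall, or leave it unmatched if none does
lex-smallest matching: {0-6, 1-7, 3-9, 4-18, 5-20, 21-2}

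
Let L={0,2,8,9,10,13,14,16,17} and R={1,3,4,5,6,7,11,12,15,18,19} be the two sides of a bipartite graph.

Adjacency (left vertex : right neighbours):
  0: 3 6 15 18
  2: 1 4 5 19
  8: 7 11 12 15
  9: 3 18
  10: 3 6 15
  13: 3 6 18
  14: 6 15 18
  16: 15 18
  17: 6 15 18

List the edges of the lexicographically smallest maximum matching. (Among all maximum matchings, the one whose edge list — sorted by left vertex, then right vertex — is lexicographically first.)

|M| = 6 (so the lex-smallest maximum matching has 6 edges)
process left vertices in ascending order; for each, take the smallest-labelled available neighbour that still permits 6 edges overall, or leave it unmatched if none does
lex-smallest matching: {0-3, 2-1, 8-7, 9-18, 10-6, 14-15}

Lex-smallest maximum matching: {(0,3), (2,1), (8,7), (9,18), (10,6), (14,15)}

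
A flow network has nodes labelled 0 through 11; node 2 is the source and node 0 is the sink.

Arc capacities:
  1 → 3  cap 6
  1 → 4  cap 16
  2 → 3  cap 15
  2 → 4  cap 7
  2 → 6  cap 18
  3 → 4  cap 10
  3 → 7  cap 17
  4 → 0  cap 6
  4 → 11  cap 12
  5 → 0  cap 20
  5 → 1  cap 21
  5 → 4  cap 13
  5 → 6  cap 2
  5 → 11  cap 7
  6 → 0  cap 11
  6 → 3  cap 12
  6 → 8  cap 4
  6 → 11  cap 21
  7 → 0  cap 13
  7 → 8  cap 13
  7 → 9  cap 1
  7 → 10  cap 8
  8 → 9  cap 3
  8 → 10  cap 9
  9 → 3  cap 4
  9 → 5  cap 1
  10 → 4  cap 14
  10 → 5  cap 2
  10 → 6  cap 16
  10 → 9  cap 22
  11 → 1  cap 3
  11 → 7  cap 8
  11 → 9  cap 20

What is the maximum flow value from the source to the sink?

augment #1: 2→4→0 bottleneck 6, total now 6
augment #2: 2→6→0 bottleneck 11, total now 17
augment #3: 2→3→7→0 bottleneck 13, total now 30
augment #4: 2→3→7→9→5→0 bottleneck 1, total now 31
augment #5: 2→3→7→10→5→0 bottleneck 1, total now 32
augment #6: 2→6→8→10→5→0 bottleneck 1, total now 33

Maximum flow value: 33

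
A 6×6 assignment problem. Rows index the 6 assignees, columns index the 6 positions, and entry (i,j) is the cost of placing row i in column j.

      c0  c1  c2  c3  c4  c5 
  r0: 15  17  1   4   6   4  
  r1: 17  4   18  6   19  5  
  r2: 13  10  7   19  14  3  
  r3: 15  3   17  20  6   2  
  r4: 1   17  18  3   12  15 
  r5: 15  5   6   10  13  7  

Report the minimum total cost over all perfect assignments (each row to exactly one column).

optimal assignment: row0→col2 (cost 1), row1→col3 (cost 6), row2→col5 (cost 3), row3→col4 (cost 6), row4→col0 (cost 1), row5→col1 (cost 5)
total = 1 + 6 + 3 + 6 + 1 + 5 = 22

Minimum assignment cost: 22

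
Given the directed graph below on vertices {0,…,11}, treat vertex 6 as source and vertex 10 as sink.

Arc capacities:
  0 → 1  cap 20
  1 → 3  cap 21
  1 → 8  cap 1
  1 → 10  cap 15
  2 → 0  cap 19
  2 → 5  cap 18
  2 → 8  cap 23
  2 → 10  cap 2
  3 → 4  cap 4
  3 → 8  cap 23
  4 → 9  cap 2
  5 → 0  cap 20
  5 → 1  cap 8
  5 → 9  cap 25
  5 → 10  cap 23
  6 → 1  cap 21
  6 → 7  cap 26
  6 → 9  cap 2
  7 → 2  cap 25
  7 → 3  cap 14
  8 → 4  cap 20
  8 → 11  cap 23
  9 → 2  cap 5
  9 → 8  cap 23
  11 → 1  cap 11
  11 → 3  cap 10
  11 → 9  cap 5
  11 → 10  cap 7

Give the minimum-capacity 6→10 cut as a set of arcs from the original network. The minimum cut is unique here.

Min-cut arcs: {(1,10), (2,5), (2,10), (11,10)} (total capacity 42)

augment #1: 6→1→10 push 15
augment #2: 6→7→2→10 push 2
augment #3: 6→1→8→11→10 push 1
augment #4: 6→7→2→5→10 push 18
augment #5: 6→9→8→11→10 push 2
augment #6: 6→1→3→8→11→10 push 4
max flow = 42; residual-reachable set from 6 gives S-side
cut edges (S→T): {(1,10), (2,5), (2,10), (11,10)} total cap 42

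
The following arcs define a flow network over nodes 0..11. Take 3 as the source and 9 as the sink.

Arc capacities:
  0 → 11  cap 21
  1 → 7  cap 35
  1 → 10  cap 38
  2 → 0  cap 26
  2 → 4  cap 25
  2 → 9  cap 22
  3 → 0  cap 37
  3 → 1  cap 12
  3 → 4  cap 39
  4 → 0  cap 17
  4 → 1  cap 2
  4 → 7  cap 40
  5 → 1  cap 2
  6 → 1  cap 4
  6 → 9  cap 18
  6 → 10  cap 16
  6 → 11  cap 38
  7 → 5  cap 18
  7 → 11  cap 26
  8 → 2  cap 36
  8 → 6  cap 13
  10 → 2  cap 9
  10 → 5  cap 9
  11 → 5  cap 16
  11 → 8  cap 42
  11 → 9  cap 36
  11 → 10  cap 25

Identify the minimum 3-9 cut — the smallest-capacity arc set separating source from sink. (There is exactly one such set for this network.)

augment #1: 3→0→11→9 push 21
augment #2: 3→1→7→11→9 push 12
augment #3: 3→4→7→11→9 push 3
augment #4: 3→4→1→10→2→9 push 2
augment #5: 3→4→7→1→10→2→9 push 7
augment #6: 3→4→7→11→8→2→9 push 11
max flow = 56; residual-reachable set from 3 gives S-side
cut edges (S→T): {(0,11), (7,11), (10,2)} total cap 56

Min-cut arcs: {(0,11), (7,11), (10,2)} (total capacity 56)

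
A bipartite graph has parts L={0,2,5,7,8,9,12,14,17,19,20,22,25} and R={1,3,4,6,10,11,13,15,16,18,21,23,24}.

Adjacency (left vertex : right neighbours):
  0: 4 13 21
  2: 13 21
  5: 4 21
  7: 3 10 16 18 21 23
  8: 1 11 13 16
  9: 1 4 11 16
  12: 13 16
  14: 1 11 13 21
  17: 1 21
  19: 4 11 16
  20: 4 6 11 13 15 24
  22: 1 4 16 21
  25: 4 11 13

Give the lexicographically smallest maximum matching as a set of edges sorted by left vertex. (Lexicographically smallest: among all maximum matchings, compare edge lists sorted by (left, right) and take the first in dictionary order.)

|M| = 8 (so the lex-smallest maximum matching has 8 edges)
process left vertices in ascending order; for each, take the smallest-labelled available neighbour that still permits 8 edges overall, or leave it unmatched if none does
lex-smallest matching: {0-4, 2-13, 5-21, 7-3, 8-1, 9-11, 12-16, 20-6}

Lex-smallest maximum matching: {(0,4), (2,13), (5,21), (7,3), (8,1), (9,11), (12,16), (20,6)}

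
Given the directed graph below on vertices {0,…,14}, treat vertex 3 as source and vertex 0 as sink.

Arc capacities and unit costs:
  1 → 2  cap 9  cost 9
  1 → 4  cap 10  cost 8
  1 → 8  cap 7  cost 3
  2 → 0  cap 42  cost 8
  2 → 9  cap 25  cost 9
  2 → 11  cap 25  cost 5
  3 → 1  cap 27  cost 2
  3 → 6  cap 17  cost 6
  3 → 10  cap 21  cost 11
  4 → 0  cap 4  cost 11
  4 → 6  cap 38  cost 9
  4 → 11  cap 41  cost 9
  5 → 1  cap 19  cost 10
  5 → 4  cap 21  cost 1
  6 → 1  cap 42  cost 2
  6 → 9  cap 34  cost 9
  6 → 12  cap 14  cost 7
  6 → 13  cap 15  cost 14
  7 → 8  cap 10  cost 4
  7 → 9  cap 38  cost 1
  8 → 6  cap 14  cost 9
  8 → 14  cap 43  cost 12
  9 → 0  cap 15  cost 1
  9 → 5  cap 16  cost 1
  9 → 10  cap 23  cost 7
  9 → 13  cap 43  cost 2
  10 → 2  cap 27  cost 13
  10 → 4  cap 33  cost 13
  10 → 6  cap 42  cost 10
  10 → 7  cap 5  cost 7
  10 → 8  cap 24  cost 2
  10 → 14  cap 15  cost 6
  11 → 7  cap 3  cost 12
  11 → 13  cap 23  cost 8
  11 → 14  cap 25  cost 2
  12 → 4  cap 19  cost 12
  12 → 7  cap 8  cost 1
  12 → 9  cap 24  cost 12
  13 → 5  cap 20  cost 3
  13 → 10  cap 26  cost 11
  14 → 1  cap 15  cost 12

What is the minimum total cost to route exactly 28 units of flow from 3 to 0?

Minimum cost for 28 units: 495

shortest-cost path #1: 3→6→9→0 push 15 @ unit cost 16 (adds 240)
shortest-cost path #2: 3→1→2→0 push 9 @ unit cost 19 (adds 171)
shortest-cost path #3: 3→1→4→0 push 4 @ unit cost 21 (adds 84)
total cost = 495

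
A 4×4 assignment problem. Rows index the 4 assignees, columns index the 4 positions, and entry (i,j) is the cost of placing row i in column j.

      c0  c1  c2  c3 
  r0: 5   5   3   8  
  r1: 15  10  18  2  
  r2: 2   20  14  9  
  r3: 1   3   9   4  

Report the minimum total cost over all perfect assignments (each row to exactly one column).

Minimum assignment cost: 10

optimal assignment: row0→col2 (cost 3), row1→col3 (cost 2), row2→col0 (cost 2), row3→col1 (cost 3)
total = 3 + 2 + 2 + 3 = 10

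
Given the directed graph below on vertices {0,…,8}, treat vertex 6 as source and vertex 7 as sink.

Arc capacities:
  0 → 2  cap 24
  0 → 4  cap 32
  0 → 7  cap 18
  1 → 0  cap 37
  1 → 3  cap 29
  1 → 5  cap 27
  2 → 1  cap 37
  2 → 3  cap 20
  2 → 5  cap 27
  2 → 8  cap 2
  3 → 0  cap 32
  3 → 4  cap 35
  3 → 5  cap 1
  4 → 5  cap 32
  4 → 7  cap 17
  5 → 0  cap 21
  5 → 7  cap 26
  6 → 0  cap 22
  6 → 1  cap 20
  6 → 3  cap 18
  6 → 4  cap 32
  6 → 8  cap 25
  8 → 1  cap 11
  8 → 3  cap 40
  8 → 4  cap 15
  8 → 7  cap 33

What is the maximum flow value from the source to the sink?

Maximum flow value: 88

augment #1: 6→0→7 bottleneck 18, total now 18
augment #2: 6→4→7 bottleneck 17, total now 35
augment #3: 6→8→7 bottleneck 25, total now 60
augment #4: 6→1→5→7 bottleneck 20, total now 80
augment #5: 6→3→5→7 bottleneck 1, total now 81
augment #6: 6→4→5→7 bottleneck 5, total now 86
augment #7: 6→0→2→8→7 bottleneck 2, total now 88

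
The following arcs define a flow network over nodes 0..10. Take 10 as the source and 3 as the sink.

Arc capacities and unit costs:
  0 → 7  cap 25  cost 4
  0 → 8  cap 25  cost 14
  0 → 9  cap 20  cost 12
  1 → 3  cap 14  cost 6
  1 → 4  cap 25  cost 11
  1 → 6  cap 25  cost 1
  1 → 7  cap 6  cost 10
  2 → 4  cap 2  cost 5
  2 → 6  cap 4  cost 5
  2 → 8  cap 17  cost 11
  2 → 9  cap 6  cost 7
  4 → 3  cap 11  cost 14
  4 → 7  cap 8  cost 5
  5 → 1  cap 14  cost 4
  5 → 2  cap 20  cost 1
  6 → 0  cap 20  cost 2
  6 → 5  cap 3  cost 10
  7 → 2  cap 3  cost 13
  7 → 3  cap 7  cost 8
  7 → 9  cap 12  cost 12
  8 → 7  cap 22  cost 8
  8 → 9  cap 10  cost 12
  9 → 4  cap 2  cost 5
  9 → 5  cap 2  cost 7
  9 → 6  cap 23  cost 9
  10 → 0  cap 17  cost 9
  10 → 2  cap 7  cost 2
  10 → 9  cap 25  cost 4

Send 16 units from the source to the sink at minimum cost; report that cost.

shortest-cost path #1: 10→2→4→7→3 push 2 @ unit cost 20 (adds 40)
shortest-cost path #2: 10→0→7→3 push 5 @ unit cost 21 (adds 105)
shortest-cost path #3: 10→9→5→1→3 push 2 @ unit cost 21 (adds 42)
shortest-cost path #4: 10→0→7→4→3 push 2 @ unit cost 22 (adds 44)
shortest-cost path #5: 10→9→4→3 push 2 @ unit cost 23 (adds 46)
shortest-cost path #6: 10→2→6→5→1→3 push 3 @ unit cost 27 (adds 81)
total cost = 358

Minimum cost for 16 units: 358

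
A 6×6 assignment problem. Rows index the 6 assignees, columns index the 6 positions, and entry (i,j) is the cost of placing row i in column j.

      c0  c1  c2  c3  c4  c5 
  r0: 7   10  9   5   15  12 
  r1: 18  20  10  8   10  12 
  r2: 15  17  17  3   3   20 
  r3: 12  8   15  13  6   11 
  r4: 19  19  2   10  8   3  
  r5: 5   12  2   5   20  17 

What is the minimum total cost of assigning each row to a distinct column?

Minimum assignment cost: 31

optimal assignment: row0→col0 (cost 7), row1→col3 (cost 8), row2→col4 (cost 3), row3→col1 (cost 8), row4→col5 (cost 3), row5→col2 (cost 2)
total = 7 + 8 + 3 + 8 + 3 + 2 = 31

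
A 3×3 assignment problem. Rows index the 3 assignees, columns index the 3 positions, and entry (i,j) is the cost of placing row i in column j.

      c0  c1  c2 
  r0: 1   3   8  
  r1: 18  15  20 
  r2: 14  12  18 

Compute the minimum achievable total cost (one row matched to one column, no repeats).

Minimum assignment cost: 33

optimal assignment: row0→col0 (cost 1), row1→col2 (cost 20), row2→col1 (cost 12)
total = 1 + 20 + 12 = 33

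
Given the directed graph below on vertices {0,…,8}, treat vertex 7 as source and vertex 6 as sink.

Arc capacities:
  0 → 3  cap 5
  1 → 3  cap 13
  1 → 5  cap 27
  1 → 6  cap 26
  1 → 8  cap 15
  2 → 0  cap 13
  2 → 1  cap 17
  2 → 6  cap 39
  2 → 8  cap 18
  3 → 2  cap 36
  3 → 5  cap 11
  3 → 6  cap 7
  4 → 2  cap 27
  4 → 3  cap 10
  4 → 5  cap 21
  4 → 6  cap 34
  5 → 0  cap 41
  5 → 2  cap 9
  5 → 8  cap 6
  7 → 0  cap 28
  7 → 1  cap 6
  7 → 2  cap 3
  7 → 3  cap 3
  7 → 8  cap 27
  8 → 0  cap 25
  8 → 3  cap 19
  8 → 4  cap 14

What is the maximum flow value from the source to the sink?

augment #1: 7→1→6 bottleneck 6, total now 6
augment #2: 7→2→6 bottleneck 3, total now 9
augment #3: 7→3→6 bottleneck 3, total now 12
augment #4: 7→0→3→6 bottleneck 4, total now 16
augment #5: 7→8→4→6 bottleneck 14, total now 30
augment #6: 7→0→3→2→6 bottleneck 1, total now 31
augment #7: 7→8→3→2→6 bottleneck 13, total now 44

Maximum flow value: 44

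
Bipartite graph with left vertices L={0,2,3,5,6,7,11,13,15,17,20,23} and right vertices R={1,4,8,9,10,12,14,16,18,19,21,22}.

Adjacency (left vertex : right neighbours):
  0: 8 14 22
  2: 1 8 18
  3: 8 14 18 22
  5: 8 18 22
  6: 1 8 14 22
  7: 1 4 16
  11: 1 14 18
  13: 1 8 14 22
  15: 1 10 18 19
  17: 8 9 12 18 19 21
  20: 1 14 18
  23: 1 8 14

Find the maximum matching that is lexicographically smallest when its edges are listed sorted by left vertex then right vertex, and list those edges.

|M| = 8 (so the lex-smallest maximum matching has 8 edges)
process left vertices in ascending order; for each, take the smallest-labelled available neighbour that still permits 8 edges overall, or leave it unmatched if none does
lex-smallest matching: {0-8, 2-1, 3-14, 5-18, 6-22, 7-4, 15-10, 17-9}

Lex-smallest maximum matching: {(0,8), (2,1), (3,14), (5,18), (6,22), (7,4), (15,10), (17,9)}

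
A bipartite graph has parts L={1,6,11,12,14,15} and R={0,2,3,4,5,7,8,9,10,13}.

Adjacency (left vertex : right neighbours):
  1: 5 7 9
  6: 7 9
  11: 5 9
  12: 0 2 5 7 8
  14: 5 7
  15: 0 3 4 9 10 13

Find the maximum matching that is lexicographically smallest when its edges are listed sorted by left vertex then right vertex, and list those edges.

Lex-smallest maximum matching: {(1,5), (6,7), (11,9), (12,0), (15,3)}

|M| = 5 (so the lex-smallest maximum matching has 5 edges)
process left vertices in ascending order; for each, take the smallest-labelled available neighbour that still permits 5 edges overall, or leave it unmatched if none does
lex-smallest matching: {1-5, 6-7, 11-9, 12-0, 15-3}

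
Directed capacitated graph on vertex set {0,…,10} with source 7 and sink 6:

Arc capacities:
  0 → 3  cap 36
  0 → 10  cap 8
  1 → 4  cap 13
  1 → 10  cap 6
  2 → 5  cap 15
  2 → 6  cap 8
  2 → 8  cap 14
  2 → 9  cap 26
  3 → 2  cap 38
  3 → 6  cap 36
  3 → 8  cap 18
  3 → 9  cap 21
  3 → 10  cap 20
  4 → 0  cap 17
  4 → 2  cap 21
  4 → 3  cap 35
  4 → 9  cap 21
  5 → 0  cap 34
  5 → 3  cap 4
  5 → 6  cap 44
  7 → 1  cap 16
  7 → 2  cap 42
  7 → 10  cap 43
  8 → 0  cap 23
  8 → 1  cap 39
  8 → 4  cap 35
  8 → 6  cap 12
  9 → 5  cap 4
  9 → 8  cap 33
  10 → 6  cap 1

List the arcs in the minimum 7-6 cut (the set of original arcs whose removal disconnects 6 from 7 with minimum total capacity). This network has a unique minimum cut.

Min-cut arcs: {(1,4), (7,2), (10,6)} (total capacity 56)

augment #1: 7→2→6 push 8
augment #2: 7→10→6 push 1
augment #3: 7→2→5→6 push 15
augment #4: 7→2→8→6 push 12
augment #5: 7→1→4→3→6 push 13
augment #6: 7→2→9→5→6 push 4
augment #7: 7→2→8→0→3→6 push 2
augment #8: 7→2→9→8→0→3→6 push 1
max flow = 56; residual-reachable set from 7 gives S-side
cut edges (S→T): {(1,4), (7,2), (10,6)} total cap 56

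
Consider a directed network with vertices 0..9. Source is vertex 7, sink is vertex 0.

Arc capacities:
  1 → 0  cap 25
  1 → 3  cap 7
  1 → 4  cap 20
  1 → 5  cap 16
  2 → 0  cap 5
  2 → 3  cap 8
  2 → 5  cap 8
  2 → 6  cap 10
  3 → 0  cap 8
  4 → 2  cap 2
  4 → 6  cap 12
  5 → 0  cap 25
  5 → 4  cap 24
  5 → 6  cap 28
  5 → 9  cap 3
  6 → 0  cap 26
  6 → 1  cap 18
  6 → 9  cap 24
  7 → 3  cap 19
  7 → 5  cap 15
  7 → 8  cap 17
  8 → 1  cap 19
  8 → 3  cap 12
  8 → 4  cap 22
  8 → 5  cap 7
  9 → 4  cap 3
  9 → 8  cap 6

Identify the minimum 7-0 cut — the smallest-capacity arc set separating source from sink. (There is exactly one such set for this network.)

Min-cut arcs: {(3,0), (7,5), (7,8)} (total capacity 40)

augment #1: 7→3→0 push 8
augment #2: 7→5→0 push 15
augment #3: 7→8→1→0 push 17
max flow = 40; residual-reachable set from 7 gives S-side
cut edges (S→T): {(3,0), (7,5), (7,8)} total cap 40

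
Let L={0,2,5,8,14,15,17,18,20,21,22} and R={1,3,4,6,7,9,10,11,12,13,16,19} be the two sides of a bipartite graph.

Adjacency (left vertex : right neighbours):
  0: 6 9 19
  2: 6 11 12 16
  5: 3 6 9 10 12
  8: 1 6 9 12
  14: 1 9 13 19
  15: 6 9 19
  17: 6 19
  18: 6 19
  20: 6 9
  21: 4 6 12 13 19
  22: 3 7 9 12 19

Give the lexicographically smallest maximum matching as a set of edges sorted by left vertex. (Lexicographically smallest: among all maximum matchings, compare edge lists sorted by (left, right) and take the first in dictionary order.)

Lex-smallest maximum matching: {(0,6), (2,11), (5,3), (8,1), (14,13), (15,9), (17,19), (21,4), (22,7)}

|M| = 9 (so the lex-smallest maximum matching has 9 edges)
process left vertices in ascending order; for each, take the smallest-labelled available neighbour that still permits 9 edges overall, or leave it unmatched if none does
lex-smallest matching: {0-6, 2-11, 5-3, 8-1, 14-13, 15-9, 17-19, 21-4, 22-7}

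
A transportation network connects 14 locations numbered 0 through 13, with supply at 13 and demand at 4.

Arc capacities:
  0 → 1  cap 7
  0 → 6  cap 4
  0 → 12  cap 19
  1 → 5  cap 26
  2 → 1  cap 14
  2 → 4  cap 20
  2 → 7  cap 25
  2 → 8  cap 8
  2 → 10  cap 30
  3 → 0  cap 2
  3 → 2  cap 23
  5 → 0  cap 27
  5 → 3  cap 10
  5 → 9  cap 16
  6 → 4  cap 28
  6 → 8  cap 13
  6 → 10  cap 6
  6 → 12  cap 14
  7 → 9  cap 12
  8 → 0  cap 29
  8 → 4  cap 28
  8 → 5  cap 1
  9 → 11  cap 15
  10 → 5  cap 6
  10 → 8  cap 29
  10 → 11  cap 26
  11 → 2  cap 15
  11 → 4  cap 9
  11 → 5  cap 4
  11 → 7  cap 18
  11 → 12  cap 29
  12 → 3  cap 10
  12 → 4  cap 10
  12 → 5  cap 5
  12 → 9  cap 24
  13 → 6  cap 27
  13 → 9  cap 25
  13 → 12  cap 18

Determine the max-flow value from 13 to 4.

augment #1: 13→6→4 bottleneck 27, total now 27
augment #2: 13→12→4 bottleneck 10, total now 37
augment #3: 13→9→11→4 bottleneck 9, total now 46
augment #4: 13→9→11→2→4 bottleneck 6, total now 52
augment #5: 13→12→3→2→4 bottleneck 8, total now 60

Maximum flow value: 60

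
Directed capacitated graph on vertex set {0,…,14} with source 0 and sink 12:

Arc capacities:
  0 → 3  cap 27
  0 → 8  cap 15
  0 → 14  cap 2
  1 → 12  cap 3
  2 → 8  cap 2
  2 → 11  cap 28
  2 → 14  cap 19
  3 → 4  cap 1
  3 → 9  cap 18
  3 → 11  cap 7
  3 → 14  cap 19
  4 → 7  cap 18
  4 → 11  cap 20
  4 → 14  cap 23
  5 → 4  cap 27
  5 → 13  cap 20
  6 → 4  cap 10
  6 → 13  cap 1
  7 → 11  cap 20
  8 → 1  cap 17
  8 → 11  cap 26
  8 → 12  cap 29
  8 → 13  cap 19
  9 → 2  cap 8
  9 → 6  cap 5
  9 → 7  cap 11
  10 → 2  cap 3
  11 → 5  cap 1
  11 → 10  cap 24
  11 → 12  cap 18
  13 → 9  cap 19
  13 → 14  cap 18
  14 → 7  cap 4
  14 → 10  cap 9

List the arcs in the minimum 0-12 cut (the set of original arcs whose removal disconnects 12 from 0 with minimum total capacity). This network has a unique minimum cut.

augment #1: 0→8→12 push 15
augment #2: 0→3→11→12 push 7
augment #3: 0→3→4→11→12 push 1
augment #4: 0→14→7→11→12 push 2
augment #5: 0→3→9→2→8→12 push 2
augment #6: 0→3→9→2→11→12 push 6
augment #7: 0→3→9→7→11→12 push 2
max flow = 35; residual-reachable set from 0 gives S-side
cut edges (S→T): {(0,8), (2,8), (11,12)} total cap 35

Min-cut arcs: {(0,8), (2,8), (11,12)} (total capacity 35)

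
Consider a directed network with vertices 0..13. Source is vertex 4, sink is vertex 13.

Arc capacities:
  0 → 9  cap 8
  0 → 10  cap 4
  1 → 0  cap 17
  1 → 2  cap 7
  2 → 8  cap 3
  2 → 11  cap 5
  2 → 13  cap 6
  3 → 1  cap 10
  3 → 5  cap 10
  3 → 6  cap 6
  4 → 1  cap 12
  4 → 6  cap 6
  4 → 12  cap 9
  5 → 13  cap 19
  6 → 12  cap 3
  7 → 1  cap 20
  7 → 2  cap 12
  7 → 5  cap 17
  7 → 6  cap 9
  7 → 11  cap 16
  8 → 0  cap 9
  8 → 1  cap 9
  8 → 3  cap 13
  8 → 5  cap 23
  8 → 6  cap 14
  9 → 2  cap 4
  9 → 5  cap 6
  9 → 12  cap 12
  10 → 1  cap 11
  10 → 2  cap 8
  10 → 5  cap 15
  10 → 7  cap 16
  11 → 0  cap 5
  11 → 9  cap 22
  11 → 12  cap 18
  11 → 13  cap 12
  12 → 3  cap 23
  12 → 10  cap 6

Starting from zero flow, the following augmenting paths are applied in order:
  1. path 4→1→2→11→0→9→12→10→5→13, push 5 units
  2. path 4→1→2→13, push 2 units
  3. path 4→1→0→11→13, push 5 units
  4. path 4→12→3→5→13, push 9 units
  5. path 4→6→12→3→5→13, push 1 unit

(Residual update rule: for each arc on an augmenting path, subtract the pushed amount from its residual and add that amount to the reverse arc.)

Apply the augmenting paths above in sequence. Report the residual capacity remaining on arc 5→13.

after path 1 (4→1→2→11→0→9→12→10→5→13, push 5): res(5,13)=14
after path 2 (4→1→2→13, push 2): res(5,13)=14
after path 3 (4→1→0→11→13, push 5): res(5,13)=14
after path 4 (4→12→3→5→13, push 9): res(5,13)=5
after path 5 (4→6→12→3→5→13, push 1): res(5,13)=4

Residual capacity of (5,13): 4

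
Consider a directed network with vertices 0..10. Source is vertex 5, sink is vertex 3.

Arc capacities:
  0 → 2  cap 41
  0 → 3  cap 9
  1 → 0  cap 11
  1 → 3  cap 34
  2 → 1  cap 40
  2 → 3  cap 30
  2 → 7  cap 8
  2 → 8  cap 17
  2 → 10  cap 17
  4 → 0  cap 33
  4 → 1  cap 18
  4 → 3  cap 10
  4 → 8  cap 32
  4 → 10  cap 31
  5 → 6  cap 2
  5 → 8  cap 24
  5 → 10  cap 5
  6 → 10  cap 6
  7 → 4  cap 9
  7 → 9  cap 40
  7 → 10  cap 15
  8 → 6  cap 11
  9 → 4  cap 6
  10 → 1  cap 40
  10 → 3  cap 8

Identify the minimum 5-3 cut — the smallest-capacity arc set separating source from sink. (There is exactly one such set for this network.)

augment #1: 5→10→3 push 5
augment #2: 5→6→10→3 push 2
augment #3: 5→8→6→10→3 push 1
augment #4: 5→8→6→10→1→3 push 3
max flow = 11; residual-reachable set from 5 gives S-side
cut edges (S→T): {(5,10), (6,10)} total cap 11

Min-cut arcs: {(5,10), (6,10)} (total capacity 11)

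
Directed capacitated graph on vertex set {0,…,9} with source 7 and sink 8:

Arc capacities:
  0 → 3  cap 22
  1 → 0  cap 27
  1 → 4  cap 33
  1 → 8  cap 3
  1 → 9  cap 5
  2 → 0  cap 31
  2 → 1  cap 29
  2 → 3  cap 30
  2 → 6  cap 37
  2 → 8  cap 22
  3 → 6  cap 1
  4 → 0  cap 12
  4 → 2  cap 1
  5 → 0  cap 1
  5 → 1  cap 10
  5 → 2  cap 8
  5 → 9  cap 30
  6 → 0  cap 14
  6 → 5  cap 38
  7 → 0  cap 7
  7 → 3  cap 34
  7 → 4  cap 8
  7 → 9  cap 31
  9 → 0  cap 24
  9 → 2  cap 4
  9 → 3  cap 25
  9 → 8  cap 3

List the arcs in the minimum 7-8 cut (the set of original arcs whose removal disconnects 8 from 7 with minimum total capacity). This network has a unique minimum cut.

augment #1: 7→9→8 push 3
augment #2: 7→4→2→8 push 1
augment #3: 7→9→2→8 push 4
augment #4: 7→3→6→5→1→8 push 1
max flow = 9; residual-reachable set from 7 gives S-side
cut edges (S→T): {(3,6), (4,2), (9,2), (9,8)} total cap 9

Min-cut arcs: {(3,6), (4,2), (9,2), (9,8)} (total capacity 9)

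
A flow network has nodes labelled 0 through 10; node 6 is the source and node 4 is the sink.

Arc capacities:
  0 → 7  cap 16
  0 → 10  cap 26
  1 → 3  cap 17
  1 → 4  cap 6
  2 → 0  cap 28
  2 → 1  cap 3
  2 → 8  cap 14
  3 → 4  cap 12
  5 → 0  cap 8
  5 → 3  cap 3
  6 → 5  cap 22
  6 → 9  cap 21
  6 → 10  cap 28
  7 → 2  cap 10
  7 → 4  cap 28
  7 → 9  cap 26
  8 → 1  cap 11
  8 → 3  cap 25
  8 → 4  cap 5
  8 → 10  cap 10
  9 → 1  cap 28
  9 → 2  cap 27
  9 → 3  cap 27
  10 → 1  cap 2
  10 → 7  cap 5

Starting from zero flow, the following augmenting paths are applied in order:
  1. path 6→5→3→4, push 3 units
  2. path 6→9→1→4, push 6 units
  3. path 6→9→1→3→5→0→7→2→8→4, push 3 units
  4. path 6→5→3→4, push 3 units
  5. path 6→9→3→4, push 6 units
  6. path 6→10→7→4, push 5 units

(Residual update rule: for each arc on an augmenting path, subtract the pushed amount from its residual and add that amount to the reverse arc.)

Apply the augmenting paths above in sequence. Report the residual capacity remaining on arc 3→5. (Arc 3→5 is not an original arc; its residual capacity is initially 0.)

after path 1 (6→5→3→4, push 3): res(3,5)=3
after path 2 (6→9→1→4, push 6): res(3,5)=3
after path 3 (6→9→1→3→5→0→7→2→8→4, push 3): res(3,5)=0
after path 4 (6→5→3→4, push 3): res(3,5)=3
after path 5 (6→9→3→4, push 6): res(3,5)=3
after path 6 (6→10→7→4, push 5): res(3,5)=3

Residual capacity of (3,5): 3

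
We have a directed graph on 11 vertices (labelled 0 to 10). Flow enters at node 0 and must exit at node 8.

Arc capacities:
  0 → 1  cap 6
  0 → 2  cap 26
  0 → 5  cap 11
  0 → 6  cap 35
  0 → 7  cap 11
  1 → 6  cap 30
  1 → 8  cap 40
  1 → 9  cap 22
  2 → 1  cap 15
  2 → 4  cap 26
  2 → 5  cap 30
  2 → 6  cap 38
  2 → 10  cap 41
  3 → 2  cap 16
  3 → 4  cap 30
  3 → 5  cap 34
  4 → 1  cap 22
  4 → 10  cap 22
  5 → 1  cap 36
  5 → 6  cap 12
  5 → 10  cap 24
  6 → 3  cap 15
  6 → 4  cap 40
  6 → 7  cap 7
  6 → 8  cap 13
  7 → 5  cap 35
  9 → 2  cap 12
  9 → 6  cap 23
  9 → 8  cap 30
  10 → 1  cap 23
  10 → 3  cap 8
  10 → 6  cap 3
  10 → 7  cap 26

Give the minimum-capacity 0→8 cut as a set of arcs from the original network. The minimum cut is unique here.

augment #1: 0→1→8 push 6
augment #2: 0→6→8 push 13
augment #3: 0→2→1→8 push 15
augment #4: 0→5→1→8 push 11
augment #5: 0→2→4→1→8 push 8
augment #6: 0→2→4→1→9→8 push 3
augment #7: 0→6→4→1→9→8 push 11
augment #8: 0→7→5→1→9→8 push 8
max flow = 75; residual-reachable set from 0 gives S-side
cut edges (S→T): {(1,8), (1,9), (6,8)} total cap 75

Min-cut arcs: {(1,8), (1,9), (6,8)} (total capacity 75)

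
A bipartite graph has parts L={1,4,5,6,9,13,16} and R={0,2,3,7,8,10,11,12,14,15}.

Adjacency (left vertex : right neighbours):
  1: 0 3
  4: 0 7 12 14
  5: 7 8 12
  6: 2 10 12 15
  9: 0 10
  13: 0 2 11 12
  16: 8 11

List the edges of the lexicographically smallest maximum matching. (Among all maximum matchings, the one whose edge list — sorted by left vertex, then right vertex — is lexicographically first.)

Lex-smallest maximum matching: {(1,0), (4,7), (5,8), (6,2), (9,10), (13,12), (16,11)}

|M| = 7 (so the lex-smallest maximum matching has 7 edges)
process left vertices in ascending order; for each, take the smallest-labelled available neighbour that still permits 7 edges overall, or leave it unmatched if none does
lex-smallest matching: {1-0, 4-7, 5-8, 6-2, 9-10, 13-12, 16-11}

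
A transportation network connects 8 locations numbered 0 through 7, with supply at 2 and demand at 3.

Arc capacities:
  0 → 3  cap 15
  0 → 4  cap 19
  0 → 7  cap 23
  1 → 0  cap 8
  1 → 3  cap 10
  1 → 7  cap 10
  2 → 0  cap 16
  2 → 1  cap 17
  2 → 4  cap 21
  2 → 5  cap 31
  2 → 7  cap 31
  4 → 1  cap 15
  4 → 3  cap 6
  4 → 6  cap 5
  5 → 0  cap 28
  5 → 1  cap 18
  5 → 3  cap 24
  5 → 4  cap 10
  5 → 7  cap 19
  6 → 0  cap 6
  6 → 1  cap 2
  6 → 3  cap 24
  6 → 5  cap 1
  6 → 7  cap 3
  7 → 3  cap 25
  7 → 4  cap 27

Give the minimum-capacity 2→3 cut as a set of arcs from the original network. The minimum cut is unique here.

augment #1: 2→0→3 push 15
augment #2: 2→1→3 push 10
augment #3: 2→4→3 push 6
augment #4: 2→5→3 push 24
augment #5: 2→7→3 push 25
augment #6: 2→4→6→3 push 5
max flow = 85; residual-reachable set from 2 gives S-side
cut edges (S→T): {(0,3), (1,3), (4,3), (4,6), (5,3), (7,3)} total cap 85

Min-cut arcs: {(0,3), (1,3), (4,3), (4,6), (5,3), (7,3)} (total capacity 85)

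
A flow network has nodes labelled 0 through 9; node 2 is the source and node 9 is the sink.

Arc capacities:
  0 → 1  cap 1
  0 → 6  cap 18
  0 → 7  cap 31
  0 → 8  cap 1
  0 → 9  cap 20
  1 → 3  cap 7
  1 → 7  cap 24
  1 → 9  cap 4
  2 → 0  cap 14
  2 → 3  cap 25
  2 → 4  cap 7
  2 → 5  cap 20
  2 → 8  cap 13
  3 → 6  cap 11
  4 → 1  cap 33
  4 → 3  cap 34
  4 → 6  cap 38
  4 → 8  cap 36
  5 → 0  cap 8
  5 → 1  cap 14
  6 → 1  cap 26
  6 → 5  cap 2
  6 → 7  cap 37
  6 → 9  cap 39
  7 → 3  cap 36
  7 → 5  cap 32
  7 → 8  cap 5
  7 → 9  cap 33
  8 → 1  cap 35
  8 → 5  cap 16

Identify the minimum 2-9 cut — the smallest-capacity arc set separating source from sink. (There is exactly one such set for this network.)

Min-cut arcs: {(2,0), (2,4), (2,5), (2,8), (3,6)} (total capacity 65)

augment #1: 2→0→9 push 14
augment #2: 2→3→6→9 push 11
augment #3: 2→4→1→9 push 4
augment #4: 2→4→6→9 push 3
augment #5: 2→5→0→9 push 6
augment #6: 2→5→0→6→9 push 2
augment #7: 2→5→1→7→9 push 12
augment #8: 2→8→1→7→9 push 12
augment #9: 2→8→1→4→6→9 push 1
max flow = 65; residual-reachable set from 2 gives S-side
cut edges (S→T): {(2,0), (2,4), (2,5), (2,8), (3,6)} total cap 65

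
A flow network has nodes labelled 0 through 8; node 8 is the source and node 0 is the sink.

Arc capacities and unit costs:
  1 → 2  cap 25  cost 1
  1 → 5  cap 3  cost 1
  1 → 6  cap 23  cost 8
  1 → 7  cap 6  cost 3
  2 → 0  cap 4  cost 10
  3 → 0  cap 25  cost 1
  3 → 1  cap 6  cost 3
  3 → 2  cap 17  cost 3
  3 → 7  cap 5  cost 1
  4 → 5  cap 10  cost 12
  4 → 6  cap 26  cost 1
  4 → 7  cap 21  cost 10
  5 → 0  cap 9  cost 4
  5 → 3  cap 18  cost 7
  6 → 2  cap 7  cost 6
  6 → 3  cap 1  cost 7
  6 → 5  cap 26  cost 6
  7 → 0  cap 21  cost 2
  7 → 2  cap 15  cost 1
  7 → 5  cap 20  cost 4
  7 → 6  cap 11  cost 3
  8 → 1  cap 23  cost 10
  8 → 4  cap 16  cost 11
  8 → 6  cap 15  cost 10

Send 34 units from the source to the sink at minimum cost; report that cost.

Minimum cost for 34 units: 679

shortest-cost path #1: 8→1→5→0 push 3 @ unit cost 15 (adds 45)
shortest-cost path #2: 8→1→7→0 push 6 @ unit cost 15 (adds 90)
shortest-cost path #3: 8→6→3→0 push 1 @ unit cost 18 (adds 18)
shortest-cost path #4: 8→6→5→0 push 6 @ unit cost 20 (adds 120)
shortest-cost path #5: 8→1→2→0 push 4 @ unit cost 21 (adds 84)
shortest-cost path #6: 8→4→7→0 push 14 @ unit cost 23 (adds 322)
total cost = 679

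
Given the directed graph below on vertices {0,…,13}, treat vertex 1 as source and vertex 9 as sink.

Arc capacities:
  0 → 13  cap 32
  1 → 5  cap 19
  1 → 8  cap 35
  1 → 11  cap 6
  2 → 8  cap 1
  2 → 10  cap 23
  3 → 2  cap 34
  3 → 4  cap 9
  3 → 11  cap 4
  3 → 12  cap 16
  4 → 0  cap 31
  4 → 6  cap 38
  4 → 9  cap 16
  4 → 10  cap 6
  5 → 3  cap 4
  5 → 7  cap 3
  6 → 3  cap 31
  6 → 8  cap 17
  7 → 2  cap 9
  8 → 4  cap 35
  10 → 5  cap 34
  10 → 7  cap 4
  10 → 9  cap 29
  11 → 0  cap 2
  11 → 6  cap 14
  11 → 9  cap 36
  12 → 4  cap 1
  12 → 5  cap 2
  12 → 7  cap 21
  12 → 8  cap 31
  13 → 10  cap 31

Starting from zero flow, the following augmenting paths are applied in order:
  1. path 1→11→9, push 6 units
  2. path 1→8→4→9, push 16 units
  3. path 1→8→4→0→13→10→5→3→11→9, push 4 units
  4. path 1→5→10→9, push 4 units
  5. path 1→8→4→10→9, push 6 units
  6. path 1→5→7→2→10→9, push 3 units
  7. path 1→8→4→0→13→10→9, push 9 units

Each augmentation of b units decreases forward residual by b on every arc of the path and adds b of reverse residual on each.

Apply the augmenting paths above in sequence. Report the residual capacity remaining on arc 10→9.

after path 1 (1→11→9, push 6): res(10,9)=29
after path 2 (1→8→4→9, push 16): res(10,9)=29
after path 3 (1→8→4→0→13→10→5→3→11→9, push 4): res(10,9)=29
after path 4 (1→5→10→9, push 4): res(10,9)=25
after path 5 (1→8→4→10→9, push 6): res(10,9)=19
after path 6 (1→5→7→2→10→9, push 3): res(10,9)=16
after path 7 (1→8→4→0→13→10→9, push 9): res(10,9)=7

Residual capacity of (10,9): 7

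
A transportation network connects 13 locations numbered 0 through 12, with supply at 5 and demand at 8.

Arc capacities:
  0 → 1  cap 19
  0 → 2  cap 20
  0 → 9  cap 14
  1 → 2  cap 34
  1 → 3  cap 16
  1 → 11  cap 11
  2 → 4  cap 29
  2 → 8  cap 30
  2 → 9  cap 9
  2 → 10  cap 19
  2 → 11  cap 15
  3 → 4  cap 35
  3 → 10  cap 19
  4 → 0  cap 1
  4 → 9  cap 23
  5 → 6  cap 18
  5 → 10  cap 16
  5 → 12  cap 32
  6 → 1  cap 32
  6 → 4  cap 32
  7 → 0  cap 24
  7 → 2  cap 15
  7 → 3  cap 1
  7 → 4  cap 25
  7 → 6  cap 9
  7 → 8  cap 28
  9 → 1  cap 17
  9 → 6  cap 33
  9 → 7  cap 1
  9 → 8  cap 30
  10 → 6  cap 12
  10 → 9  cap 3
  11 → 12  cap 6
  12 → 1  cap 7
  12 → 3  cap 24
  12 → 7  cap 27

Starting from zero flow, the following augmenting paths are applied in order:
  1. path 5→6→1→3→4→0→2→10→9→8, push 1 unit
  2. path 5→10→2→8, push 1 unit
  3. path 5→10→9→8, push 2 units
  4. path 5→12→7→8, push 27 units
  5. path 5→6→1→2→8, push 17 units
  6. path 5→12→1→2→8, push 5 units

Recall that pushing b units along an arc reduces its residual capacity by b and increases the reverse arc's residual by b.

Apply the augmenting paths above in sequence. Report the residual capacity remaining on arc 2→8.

after path 1 (5→6→1→3→4→0→2→10→9→8, push 1): res(2,8)=30
after path 2 (5→10→2→8, push 1): res(2,8)=29
after path 3 (5→10→9→8, push 2): res(2,8)=29
after path 4 (5→12→7→8, push 27): res(2,8)=29
after path 5 (5→6→1→2→8, push 17): res(2,8)=12
after path 6 (5→12→1→2→8, push 5): res(2,8)=7

Residual capacity of (2,8): 7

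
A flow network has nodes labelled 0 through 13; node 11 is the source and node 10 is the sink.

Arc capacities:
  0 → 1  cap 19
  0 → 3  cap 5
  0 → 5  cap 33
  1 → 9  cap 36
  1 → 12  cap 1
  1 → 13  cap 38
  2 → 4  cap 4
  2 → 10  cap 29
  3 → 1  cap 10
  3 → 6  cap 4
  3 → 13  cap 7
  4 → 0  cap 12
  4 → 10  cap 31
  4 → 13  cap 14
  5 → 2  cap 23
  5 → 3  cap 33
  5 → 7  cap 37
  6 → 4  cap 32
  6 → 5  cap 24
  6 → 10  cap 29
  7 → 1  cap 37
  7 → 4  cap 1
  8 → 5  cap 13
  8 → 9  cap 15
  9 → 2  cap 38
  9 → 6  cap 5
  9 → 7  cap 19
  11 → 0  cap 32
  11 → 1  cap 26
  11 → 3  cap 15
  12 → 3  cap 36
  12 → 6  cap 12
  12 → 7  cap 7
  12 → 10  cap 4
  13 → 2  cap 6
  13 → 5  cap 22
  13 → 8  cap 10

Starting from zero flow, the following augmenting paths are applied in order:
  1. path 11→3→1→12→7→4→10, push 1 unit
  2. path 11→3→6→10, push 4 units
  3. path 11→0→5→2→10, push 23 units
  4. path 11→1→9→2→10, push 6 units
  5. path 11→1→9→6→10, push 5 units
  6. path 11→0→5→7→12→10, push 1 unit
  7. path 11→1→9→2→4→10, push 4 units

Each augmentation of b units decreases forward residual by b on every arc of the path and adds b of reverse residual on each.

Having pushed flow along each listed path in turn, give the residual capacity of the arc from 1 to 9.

after path 1 (11→3→1→12→7→4→10, push 1): res(1,9)=36
after path 2 (11→3→6→10, push 4): res(1,9)=36
after path 3 (11→0→5→2→10, push 23): res(1,9)=36
after path 4 (11→1→9→2→10, push 6): res(1,9)=30
after path 5 (11→1→9→6→10, push 5): res(1,9)=25
after path 6 (11→0→5→7→12→10, push 1): res(1,9)=25
after path 7 (11→1→9→2→4→10, push 4): res(1,9)=21

Residual capacity of (1,9): 21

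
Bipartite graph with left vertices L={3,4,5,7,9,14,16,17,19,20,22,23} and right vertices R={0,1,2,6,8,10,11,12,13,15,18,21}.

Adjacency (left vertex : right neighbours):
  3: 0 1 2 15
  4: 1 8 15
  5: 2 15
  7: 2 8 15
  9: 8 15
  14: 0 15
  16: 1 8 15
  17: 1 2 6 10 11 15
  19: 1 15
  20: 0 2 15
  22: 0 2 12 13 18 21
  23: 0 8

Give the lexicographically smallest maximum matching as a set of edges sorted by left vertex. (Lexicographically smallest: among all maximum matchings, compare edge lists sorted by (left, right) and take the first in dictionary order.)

|M| = 7 (so the lex-smallest maximum matching has 7 edges)
process left vertices in ascending order; for each, take the smallest-labelled available neighbour that still permits 7 edges overall, or leave it unmatched if none does
lex-smallest matching: {3-0, 4-1, 5-2, 7-8, 9-15, 17-6, 22-12}

Lex-smallest maximum matching: {(3,0), (4,1), (5,2), (7,8), (9,15), (17,6), (22,12)}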